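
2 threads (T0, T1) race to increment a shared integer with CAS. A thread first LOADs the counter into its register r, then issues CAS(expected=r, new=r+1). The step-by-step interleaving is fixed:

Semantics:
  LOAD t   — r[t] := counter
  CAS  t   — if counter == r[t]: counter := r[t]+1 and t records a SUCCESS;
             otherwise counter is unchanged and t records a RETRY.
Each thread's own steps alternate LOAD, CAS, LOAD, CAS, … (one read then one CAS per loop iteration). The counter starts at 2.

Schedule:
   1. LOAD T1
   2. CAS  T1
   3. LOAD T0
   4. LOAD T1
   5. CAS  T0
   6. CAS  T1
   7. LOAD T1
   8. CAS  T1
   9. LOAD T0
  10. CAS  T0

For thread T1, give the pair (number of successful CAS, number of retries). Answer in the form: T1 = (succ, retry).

T1 = (2, 1)

[1] T1.load  rd  (counter 2, T1.r 2)
[2] T1.cas  hit  (counter 3, T1.r 2)
[3] T0.load  rd  (counter 3, T0.r 3)
[4] T1.load  rd  (counter 3, T1.r 3)
[5] T0.cas  hit  (counter 4, T0.r 3)
[6] T1.cas  miss  (counter 4, T1.r 3)
[7] T1.load  rd  (counter 4, T1.r 4)
[8] T1.cas  hit  (counter 5, T1.r 4)
[9] T0.load  rd  (counter 5, T0.r 5)
[10] T0.cas  hit  (counter 6, T0.r 5)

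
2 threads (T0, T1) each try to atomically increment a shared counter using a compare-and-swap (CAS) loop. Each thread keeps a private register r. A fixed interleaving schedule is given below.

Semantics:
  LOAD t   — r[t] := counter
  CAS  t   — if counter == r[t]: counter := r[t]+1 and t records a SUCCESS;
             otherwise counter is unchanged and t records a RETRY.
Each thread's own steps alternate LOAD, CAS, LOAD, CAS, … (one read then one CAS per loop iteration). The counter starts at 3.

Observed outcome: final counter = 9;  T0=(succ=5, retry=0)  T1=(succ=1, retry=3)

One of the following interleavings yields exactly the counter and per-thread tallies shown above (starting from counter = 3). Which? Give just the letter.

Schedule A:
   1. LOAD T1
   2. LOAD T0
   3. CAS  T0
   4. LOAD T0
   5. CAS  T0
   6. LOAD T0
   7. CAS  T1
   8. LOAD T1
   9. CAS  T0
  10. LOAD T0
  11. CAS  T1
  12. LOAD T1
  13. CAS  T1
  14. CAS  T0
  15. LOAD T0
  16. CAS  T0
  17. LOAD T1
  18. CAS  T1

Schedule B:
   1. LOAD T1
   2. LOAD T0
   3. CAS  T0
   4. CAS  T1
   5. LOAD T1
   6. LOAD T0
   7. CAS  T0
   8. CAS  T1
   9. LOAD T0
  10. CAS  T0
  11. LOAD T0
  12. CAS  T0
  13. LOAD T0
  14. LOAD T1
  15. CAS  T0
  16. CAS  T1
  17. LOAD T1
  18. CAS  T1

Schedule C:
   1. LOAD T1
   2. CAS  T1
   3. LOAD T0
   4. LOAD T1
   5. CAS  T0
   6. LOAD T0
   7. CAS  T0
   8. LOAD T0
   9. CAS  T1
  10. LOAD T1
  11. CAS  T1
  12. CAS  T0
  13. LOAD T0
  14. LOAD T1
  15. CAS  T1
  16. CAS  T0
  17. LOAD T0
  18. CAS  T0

B

Tracing schedule B:
   1) LOAD T1:  M=3  r_T1=3
   2) LOAD T0:  M=3  r_T0=3
   3) CAS  T0:  M=4  r_T0=3 ✓
   4) CAS  T1:  M=4  r_T1=3 ✗
   5) LOAD T1:  M=4  r_T1=4
   6) LOAD T0:  M=4  r_T0=4
   7) CAS  T0:  M=5  r_T0=4 ✓
   8) CAS  T1:  M=5  r_T1=4 ✗
   9) LOAD T0:  M=5  r_T0=5
  10) CAS  T0:  M=6  r_T0=5 ✓
  11) LOAD T0:  M=6  r_T0=6
  12) CAS  T0:  M=7  r_T0=6 ✓
  13) LOAD T0:  M=7  r_T0=7
  14) LOAD T1:  M=7  r_T1=7
  15) CAS  T0:  M=8  r_T0=7 ✓
  16) CAS  T1:  M=8  r_T1=7 ✗
  17) LOAD T1:  M=8  r_T1=8
  18) CAS  T1:  M=9  r_T1=8 ✓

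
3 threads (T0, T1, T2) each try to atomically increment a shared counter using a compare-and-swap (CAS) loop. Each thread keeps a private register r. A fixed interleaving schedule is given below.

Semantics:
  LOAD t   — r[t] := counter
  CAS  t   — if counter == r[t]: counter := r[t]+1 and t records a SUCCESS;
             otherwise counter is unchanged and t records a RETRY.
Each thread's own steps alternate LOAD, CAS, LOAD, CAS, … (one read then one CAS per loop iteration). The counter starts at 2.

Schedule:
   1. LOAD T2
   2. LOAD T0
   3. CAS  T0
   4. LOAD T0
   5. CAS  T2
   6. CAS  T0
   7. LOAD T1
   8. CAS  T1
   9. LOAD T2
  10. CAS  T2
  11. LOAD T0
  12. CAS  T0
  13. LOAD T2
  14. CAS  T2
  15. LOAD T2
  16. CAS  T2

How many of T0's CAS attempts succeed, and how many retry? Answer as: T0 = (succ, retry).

T2 LOAD — after: cnt=2, r=2 — load
T0 LOAD — after: cnt=2, r=2 — load
T0 CAS — after: cnt=3, r=2 — ok
T0 LOAD — after: cnt=3, r=3 — load
T2 CAS — after: cnt=3, r=2 — retry
T0 CAS — after: cnt=4, r=3 — ok
T1 LOAD — after: cnt=4, r=4 — load
T1 CAS — after: cnt=5, r=4 — ok
T2 LOAD — after: cnt=5, r=5 — load
T2 CAS — after: cnt=6, r=5 — ok
T0 LOAD — after: cnt=6, r=6 — load
T0 CAS — after: cnt=7, r=6 — ok
T2 LOAD — after: cnt=7, r=7 — load
T2 CAS — after: cnt=8, r=7 — ok
T2 LOAD — after: cnt=8, r=8 — load
T2 CAS — after: cnt=9, r=8 — ok

T0 = (3, 0)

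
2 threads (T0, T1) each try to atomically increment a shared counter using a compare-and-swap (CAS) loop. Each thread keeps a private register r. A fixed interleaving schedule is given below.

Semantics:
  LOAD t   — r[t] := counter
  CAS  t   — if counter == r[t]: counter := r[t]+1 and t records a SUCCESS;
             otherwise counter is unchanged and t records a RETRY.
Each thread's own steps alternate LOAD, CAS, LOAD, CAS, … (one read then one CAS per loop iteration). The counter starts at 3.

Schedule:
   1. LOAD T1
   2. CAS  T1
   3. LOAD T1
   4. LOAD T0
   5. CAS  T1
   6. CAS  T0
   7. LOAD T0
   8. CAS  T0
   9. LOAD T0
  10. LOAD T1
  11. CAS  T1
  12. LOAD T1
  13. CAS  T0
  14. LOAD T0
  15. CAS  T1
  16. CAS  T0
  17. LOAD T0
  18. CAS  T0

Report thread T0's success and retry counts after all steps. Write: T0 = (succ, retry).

T1 LOAD — after: cnt=3, r=3 — load
T1 CAS — after: cnt=4, r=3 — ok
T1 LOAD — after: cnt=4, r=4 — load
T0 LOAD — after: cnt=4, r=4 — load
T1 CAS — after: cnt=5, r=4 — ok
T0 CAS — after: cnt=5, r=4 — retry
T0 LOAD — after: cnt=5, r=5 — load
T0 CAS — after: cnt=6, r=5 — ok
T0 LOAD — after: cnt=6, r=6 — load
T1 LOAD — after: cnt=6, r=6 — load
T1 CAS — after: cnt=7, r=6 — ok
T1 LOAD — after: cnt=7, r=7 — load
T0 CAS — after: cnt=7, r=6 — retry
T0 LOAD — after: cnt=7, r=7 — load
T1 CAS — after: cnt=8, r=7 — ok
T0 CAS — after: cnt=8, r=7 — retry
T0 LOAD — after: cnt=8, r=8 — load
T0 CAS — after: cnt=9, r=8 — ok

T0 = (2, 3)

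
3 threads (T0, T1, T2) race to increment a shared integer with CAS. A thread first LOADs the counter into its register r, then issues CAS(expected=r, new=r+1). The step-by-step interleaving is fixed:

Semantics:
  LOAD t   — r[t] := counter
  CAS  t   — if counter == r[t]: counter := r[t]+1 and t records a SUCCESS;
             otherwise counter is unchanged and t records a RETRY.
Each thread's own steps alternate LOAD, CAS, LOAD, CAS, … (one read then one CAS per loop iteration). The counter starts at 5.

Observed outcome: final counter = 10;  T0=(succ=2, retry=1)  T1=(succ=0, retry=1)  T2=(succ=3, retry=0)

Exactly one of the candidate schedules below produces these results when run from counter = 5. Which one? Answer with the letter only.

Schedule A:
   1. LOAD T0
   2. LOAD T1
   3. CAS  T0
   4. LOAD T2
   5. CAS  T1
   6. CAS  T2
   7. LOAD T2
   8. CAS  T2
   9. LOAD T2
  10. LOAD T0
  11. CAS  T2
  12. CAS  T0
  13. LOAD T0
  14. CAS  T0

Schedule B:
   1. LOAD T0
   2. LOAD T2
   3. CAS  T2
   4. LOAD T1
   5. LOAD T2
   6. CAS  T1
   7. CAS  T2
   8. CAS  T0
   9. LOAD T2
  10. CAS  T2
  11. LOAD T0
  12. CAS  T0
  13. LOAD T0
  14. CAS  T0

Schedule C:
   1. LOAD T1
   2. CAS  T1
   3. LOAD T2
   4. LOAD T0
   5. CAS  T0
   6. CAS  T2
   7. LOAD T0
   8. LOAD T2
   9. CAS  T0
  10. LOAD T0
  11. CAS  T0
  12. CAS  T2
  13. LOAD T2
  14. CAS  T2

Simulating candidate A:
[1] T0.load  rd  (counter 5, T0.r 5)
[2] T1.load  rd  (counter 5, T1.r 5)
[3] T0.cas  hit  (counter 6, T0.r 5)
[4] T2.load  rd  (counter 6, T2.r 6)
[5] T1.cas  miss  (counter 6, T1.r 5)
[6] T2.cas  hit  (counter 7, T2.r 6)
[7] T2.load  rd  (counter 7, T2.r 7)
[8] T2.cas  hit  (counter 8, T2.r 7)
[9] T2.load  rd  (counter 8, T2.r 8)
[10] T0.load  rd  (counter 8, T0.r 8)
[11] T2.cas  hit  (counter 9, T2.r 8)
[12] T0.cas  miss  (counter 9, T0.r 8)
[13] T0.load  rd  (counter 9, T0.r 9)
[14] T0.cas  hit  (counter 10, T0.r 9)

A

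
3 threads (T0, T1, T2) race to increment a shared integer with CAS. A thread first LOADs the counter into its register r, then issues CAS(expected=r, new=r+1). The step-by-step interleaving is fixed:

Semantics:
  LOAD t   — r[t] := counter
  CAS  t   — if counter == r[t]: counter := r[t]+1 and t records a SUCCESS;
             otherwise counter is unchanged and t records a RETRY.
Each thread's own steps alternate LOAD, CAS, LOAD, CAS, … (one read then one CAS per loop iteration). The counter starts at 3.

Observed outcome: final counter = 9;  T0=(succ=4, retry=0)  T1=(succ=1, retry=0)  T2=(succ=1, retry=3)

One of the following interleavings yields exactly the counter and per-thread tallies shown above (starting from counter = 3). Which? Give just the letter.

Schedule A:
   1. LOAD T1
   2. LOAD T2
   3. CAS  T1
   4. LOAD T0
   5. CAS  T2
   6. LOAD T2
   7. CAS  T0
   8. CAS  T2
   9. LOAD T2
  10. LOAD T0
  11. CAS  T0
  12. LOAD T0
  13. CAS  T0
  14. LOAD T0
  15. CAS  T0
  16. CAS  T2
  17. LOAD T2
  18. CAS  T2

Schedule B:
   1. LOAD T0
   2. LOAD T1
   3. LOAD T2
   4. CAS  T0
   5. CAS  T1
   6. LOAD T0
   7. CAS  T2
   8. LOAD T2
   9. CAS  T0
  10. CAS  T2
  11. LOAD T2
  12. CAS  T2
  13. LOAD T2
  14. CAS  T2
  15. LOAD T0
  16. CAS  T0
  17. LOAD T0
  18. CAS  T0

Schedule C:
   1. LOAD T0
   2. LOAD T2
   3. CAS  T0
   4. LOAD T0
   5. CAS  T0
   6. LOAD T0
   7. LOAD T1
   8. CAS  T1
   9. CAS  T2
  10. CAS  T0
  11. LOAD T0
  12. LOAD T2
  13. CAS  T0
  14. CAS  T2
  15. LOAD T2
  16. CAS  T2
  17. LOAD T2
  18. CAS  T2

Tracing schedule A:
#1 T1 reads 3
#2 T2 reads 3
#3 T1 CAS(3→4) writes; counter now 4
#4 T0 reads 4
#5 T2 CAS(3→4) fails; counter now 4
#6 T2 reads 4
#7 T0 CAS(4→5) writes; counter now 5
#8 T2 CAS(4→5) fails; counter now 5
#9 T2 reads 5
#10 T0 reads 5
#11 T0 CAS(5→6) writes; counter now 6
#12 T0 reads 6
#13 T0 CAS(6→7) writes; counter now 7
#14 T0 reads 7
#15 T0 CAS(7→8) writes; counter now 8
#16 T2 CAS(5→6) fails; counter now 8
#17 T2 reads 8
#18 T2 CAS(8→9) writes; counter now 9

A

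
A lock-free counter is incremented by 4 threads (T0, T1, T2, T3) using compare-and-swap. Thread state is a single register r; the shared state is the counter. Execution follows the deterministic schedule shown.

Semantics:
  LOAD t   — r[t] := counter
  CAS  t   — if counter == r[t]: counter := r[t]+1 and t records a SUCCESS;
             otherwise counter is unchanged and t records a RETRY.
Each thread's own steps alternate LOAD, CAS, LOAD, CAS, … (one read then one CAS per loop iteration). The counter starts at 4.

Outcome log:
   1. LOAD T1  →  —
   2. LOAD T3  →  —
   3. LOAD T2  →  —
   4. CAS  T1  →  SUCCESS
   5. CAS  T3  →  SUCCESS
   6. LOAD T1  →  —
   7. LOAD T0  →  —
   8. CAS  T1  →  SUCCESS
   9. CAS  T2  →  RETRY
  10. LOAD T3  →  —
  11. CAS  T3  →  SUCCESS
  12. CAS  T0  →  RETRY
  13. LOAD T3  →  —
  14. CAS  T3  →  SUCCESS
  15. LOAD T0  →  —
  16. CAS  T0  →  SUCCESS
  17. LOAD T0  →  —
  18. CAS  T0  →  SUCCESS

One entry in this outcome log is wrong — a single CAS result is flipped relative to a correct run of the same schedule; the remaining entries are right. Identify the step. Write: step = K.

Reference trace:
1. LOAD T1 → mem=4 r[T1]=4 [LOAD]
2. LOAD T3 → mem=4 r[T3]=4 [LOAD]
3. LOAD T2 → mem=4 r[T2]=4 [LOAD]
4. CAS T1 → mem=5 r[T1]=4 [OK]
5. CAS T3 → mem=5 r[T3]=4 [RETRY]
6. LOAD T1 → mem=5 r[T1]=5 [LOAD]
7. LOAD T0 → mem=5 r[T0]=5 [LOAD]
8. CAS T1 → mem=6 r[T1]=5 [OK]
9. CAS T2 → mem=6 r[T2]=4 [RETRY]
10. LOAD T3 → mem=6 r[T3]=6 [LOAD]
11. CAS T3 → mem=7 r[T3]=6 [OK]
12. CAS T0 → mem=7 r[T0]=5 [RETRY]
13. LOAD T3 → mem=7 r[T3]=7 [LOAD]
14. CAS T3 → mem=8 r[T3]=7 [OK]
15. LOAD T0 → mem=8 r[T0]=8 [LOAD]
16. CAS T0 → mem=9 r[T0]=8 [OK]
17. LOAD T0 → mem=9 r[T0]=9 [LOAD]
18. CAS T0 → mem=10 r[T0]=9 [OK]
Flip is step 5.

step = 5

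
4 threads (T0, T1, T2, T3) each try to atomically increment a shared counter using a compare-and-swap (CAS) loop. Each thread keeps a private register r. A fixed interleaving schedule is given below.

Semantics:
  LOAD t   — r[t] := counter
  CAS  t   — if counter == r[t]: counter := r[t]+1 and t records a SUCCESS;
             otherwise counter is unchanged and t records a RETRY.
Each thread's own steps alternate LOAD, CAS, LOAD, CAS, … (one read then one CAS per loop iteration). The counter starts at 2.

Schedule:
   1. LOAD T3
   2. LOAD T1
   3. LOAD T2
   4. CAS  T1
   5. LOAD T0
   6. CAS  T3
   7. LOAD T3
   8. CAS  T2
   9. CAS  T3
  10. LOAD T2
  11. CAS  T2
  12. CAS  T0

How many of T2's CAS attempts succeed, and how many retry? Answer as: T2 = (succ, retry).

T2 = (1, 1)

step 1: T3 LOAD ⇒ load; ctr=2 reg=2
step 2: T1 LOAD ⇒ load; ctr=2 reg=2
step 3: T2 LOAD ⇒ load; ctr=2 reg=2
step 4: T1 CAS ⇒ ok; ctr=3 reg=2
step 5: T0 LOAD ⇒ load; ctr=3 reg=3
step 6: T3 CAS ⇒ retry; ctr=3 reg=2
step 7: T3 LOAD ⇒ load; ctr=3 reg=3
step 8: T2 CAS ⇒ retry; ctr=3 reg=2
step 9: T3 CAS ⇒ ok; ctr=4 reg=3
step 10: T2 LOAD ⇒ load; ctr=4 reg=4
step 11: T2 CAS ⇒ ok; ctr=5 reg=4
step 12: T0 CAS ⇒ retry; ctr=5 reg=3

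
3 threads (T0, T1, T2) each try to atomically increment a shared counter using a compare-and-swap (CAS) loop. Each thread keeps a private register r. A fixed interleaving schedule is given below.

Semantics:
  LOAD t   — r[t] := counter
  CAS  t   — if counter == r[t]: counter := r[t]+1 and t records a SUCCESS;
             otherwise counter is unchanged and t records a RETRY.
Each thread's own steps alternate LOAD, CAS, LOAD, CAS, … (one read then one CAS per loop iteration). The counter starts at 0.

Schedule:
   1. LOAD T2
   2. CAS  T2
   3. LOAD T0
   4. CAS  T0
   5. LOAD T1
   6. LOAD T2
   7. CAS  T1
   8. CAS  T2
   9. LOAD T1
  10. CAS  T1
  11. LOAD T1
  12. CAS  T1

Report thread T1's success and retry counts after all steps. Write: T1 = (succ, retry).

T1 = (3, 0)

[1] T2.load  rd  (counter 0, T2.r 0)
[2] T2.cas  hit  (counter 1, T2.r 0)
[3] T0.load  rd  (counter 1, T0.r 1)
[4] T0.cas  hit  (counter 2, T0.r 1)
[5] T1.load  rd  (counter 2, T1.r 2)
[6] T2.load  rd  (counter 2, T2.r 2)
[7] T1.cas  hit  (counter 3, T1.r 2)
[8] T2.cas  miss  (counter 3, T2.r 2)
[9] T1.load  rd  (counter 3, T1.r 3)
[10] T1.cas  hit  (counter 4, T1.r 3)
[11] T1.load  rd  (counter 4, T1.r 4)
[12] T1.cas  hit  (counter 5, T1.r 4)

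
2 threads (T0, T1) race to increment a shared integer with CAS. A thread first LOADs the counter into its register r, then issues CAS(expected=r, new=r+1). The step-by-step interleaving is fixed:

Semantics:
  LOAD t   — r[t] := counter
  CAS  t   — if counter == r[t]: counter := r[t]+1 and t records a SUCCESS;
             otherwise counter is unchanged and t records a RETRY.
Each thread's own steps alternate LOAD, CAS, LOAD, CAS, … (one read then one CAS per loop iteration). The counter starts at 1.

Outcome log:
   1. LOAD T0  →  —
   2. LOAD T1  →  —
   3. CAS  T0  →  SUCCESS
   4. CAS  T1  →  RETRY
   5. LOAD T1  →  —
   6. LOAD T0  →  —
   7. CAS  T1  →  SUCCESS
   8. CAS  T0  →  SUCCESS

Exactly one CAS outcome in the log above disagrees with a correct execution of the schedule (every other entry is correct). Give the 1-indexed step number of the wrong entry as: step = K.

Reference trace:
1. LOAD T0 → mem=1 r[T0]=1 [LOAD]
2. LOAD T1 → mem=1 r[T1]=1 [LOAD]
3. CAS T0 → mem=2 r[T0]=1 [OK]
4. CAS T1 → mem=2 r[T1]=1 [RETRY]
5. LOAD T1 → mem=2 r[T1]=2 [LOAD]
6. LOAD T0 → mem=2 r[T0]=2 [LOAD]
7. CAS T1 → mem=3 r[T1]=2 [OK]
8. CAS T0 → mem=3 r[T0]=2 [RETRY]
Mismatch at 8.

step = 8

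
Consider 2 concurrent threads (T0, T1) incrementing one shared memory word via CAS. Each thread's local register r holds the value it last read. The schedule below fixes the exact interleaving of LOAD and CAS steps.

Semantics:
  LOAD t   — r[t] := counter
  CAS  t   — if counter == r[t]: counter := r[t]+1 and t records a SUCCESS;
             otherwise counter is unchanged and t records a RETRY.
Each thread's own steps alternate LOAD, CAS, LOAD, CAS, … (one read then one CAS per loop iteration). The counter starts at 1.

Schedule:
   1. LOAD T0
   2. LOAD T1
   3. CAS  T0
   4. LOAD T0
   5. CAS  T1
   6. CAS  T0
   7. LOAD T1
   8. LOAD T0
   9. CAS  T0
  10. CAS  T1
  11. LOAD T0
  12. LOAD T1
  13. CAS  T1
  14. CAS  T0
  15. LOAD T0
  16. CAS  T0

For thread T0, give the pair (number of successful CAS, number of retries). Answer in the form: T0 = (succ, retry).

T0 = (4, 1)

#1 T0 reads 1
#2 T1 reads 1
#3 T0 CAS(1→2) writes; counter now 2
#4 T0 reads 2
#5 T1 CAS(1→2) fails; counter now 2
#6 T0 CAS(2→3) writes; counter now 3
#7 T1 reads 3
#8 T0 reads 3
#9 T0 CAS(3→4) writes; counter now 4
#10 T1 CAS(3→4) fails; counter now 4
#11 T0 reads 4
#12 T1 reads 4
#13 T1 CAS(4→5) writes; counter now 5
#14 T0 CAS(4→5) fails; counter now 5
#15 T0 reads 5
#16 T0 CAS(5→6) writes; counter now 6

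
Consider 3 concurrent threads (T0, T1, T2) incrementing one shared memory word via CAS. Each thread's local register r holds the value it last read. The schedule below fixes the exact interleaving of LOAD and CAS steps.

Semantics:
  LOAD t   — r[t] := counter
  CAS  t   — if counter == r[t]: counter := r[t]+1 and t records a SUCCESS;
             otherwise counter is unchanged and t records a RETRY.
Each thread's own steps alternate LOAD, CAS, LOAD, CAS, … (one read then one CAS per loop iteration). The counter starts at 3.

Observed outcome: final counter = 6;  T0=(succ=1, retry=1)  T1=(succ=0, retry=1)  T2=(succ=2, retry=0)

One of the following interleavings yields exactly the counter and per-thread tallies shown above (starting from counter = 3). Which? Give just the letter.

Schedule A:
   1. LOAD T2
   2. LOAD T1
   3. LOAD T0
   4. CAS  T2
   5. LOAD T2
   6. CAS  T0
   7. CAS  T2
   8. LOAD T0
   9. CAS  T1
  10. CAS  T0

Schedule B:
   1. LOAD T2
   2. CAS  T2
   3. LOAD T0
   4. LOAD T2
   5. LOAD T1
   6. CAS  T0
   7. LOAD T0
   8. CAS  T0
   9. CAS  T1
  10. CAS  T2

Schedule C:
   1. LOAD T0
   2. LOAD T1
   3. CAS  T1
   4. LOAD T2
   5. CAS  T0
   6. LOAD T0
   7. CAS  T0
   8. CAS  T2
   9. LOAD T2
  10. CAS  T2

Tracing schedule A:
#1 T2 reads 3
#2 T1 reads 3
#3 T0 reads 3
#4 T2 CAS(3→4) writes; counter now 4
#5 T2 reads 4
#6 T0 CAS(3→4) fails; counter now 4
#7 T2 CAS(4→5) writes; counter now 5
#8 T0 reads 5
#9 T1 CAS(3→4) fails; counter now 5
#10 T0 CAS(5→6) writes; counter now 6

A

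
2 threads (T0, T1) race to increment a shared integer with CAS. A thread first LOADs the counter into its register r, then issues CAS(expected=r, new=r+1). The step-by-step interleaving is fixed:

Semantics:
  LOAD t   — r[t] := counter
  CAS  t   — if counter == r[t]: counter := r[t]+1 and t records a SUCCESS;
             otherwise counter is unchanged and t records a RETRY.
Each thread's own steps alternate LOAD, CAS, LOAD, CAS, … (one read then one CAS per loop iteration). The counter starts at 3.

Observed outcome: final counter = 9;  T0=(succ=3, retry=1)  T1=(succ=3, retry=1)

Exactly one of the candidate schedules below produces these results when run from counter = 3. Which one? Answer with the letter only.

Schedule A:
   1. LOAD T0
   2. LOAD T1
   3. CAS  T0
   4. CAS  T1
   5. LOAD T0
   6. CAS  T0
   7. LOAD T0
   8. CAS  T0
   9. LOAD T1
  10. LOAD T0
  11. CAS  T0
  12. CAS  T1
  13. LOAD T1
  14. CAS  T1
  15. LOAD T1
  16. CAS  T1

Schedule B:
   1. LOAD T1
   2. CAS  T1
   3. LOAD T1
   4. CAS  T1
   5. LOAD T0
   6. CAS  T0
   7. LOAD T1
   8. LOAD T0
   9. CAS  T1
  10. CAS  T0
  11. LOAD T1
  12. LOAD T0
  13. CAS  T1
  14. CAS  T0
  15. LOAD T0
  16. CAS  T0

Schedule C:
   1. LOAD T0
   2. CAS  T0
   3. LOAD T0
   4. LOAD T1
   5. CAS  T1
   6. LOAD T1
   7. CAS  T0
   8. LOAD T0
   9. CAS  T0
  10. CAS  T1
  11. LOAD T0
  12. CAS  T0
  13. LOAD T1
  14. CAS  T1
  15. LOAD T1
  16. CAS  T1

Tracing schedule C:
T0 LOAD — after: cnt=3, r=3 — load
T0 CAS — after: cnt=4, r=3 — ok
T0 LOAD — after: cnt=4, r=4 — load
T1 LOAD — after: cnt=4, r=4 — load
T1 CAS — after: cnt=5, r=4 — ok
T1 LOAD — after: cnt=5, r=5 — load
T0 CAS — after: cnt=5, r=4 — retry
T0 LOAD — after: cnt=5, r=5 — load
T0 CAS — after: cnt=6, r=5 — ok
T1 CAS — after: cnt=6, r=5 — retry
T0 LOAD — after: cnt=6, r=6 — load
T0 CAS — after: cnt=7, r=6 — ok
T1 LOAD — after: cnt=7, r=7 — load
T1 CAS — after: cnt=8, r=7 — ok
T1 LOAD — after: cnt=8, r=8 — load
T1 CAS — after: cnt=9, r=8 — ok

C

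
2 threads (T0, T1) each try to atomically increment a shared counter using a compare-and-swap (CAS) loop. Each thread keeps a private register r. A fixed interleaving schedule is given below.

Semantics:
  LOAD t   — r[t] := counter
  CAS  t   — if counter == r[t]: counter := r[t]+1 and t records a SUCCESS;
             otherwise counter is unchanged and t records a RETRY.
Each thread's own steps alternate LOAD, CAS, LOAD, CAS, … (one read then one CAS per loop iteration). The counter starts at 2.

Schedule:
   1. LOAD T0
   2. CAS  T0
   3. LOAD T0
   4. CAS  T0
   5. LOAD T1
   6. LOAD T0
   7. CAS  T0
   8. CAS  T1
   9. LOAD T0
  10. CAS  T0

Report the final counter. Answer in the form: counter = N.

   1) LOAD T0:  M=2  r_T0=2
   2) CAS  T0:  M=3  r_T0=2 ✓
   3) LOAD T0:  M=3  r_T0=3
   4) CAS  T0:  M=4  r_T0=3 ✓
   5) LOAD T1:  M=4  r_T1=4
   6) LOAD T0:  M=4  r_T0=4
   7) CAS  T0:  M=5  r_T0=4 ✓
   8) CAS  T1:  M=5  r_T1=4 ✗
   9) LOAD T0:  M=5  r_T0=5
  10) CAS  T0:  M=6  r_T0=5 ✓

counter = 6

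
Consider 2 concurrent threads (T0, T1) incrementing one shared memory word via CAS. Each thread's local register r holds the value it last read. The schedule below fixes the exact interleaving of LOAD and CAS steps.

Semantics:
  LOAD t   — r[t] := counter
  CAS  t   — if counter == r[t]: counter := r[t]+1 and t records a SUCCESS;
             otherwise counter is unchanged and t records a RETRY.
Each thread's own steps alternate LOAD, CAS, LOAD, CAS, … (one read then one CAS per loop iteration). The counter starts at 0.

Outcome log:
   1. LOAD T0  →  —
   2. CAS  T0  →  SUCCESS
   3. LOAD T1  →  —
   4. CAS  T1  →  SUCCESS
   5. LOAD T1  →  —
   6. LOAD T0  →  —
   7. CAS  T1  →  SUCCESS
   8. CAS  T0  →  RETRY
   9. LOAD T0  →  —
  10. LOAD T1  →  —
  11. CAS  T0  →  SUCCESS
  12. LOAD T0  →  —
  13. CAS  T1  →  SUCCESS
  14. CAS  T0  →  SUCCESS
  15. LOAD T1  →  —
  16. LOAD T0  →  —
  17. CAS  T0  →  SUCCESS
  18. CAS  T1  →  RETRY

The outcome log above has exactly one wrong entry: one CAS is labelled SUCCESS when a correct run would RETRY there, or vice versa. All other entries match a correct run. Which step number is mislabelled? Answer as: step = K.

Re-executing:
[1] T0.load  rd  (counter 0, T0.r 0)
[2] T0.cas  hit  (counter 1, T0.r 0)
[3] T1.load  rd  (counter 1, T1.r 1)
[4] T1.cas  hit  (counter 2, T1.r 1)
[5] T1.load  rd  (counter 2, T1.r 2)
[6] T0.load  rd  (counter 2, T0.r 2)
[7] T1.cas  hit  (counter 3, T1.r 2)
[8] T0.cas  miss  (counter 3, T0.r 2)
[9] T0.load  rd  (counter 3, T0.r 3)
[10] T1.load  rd  (counter 3, T1.r 3)
[11] T0.cas  hit  (counter 4, T0.r 3)
[12] T0.load  rd  (counter 4, T0.r 4)
[13] T1.cas  miss  (counter 4, T1.r 3)
[14] T0.cas  hit  (counter 5, T0.r 4)
[15] T1.load  rd  (counter 5, T1.r 5)
[16] T0.load  rd  (counter 5, T0.r 5)
[17] T0.cas  hit  (counter 6, T0.r 5)
[18] T1.cas  miss  (counter 6, T1.r 5)
Flip is step 13.

step = 13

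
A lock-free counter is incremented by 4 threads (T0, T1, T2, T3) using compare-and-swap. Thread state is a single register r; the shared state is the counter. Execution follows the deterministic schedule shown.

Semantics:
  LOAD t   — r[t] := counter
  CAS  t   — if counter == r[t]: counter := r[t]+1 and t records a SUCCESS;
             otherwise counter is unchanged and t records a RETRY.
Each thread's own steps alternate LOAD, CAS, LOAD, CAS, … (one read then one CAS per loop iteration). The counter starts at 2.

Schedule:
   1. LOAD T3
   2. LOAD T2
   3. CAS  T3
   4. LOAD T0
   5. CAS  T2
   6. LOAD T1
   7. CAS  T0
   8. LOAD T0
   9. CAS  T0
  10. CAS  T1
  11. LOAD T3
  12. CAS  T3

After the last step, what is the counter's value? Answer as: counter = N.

step 1: T3 LOAD ⇒ load; ctr=2 reg=2
step 2: T2 LOAD ⇒ load; ctr=2 reg=2
step 3: T3 CAS ⇒ ok; ctr=3 reg=2
step 4: T0 LOAD ⇒ load; ctr=3 reg=3
step 5: T2 CAS ⇒ retry; ctr=3 reg=2
step 6: T1 LOAD ⇒ load; ctr=3 reg=3
step 7: T0 CAS ⇒ ok; ctr=4 reg=3
step 8: T0 LOAD ⇒ load; ctr=4 reg=4
step 9: T0 CAS ⇒ ok; ctr=5 reg=4
step 10: T1 CAS ⇒ retry; ctr=5 reg=3
step 11: T3 LOAD ⇒ load; ctr=5 reg=5
step 12: T3 CAS ⇒ ok; ctr=6 reg=5

counter = 6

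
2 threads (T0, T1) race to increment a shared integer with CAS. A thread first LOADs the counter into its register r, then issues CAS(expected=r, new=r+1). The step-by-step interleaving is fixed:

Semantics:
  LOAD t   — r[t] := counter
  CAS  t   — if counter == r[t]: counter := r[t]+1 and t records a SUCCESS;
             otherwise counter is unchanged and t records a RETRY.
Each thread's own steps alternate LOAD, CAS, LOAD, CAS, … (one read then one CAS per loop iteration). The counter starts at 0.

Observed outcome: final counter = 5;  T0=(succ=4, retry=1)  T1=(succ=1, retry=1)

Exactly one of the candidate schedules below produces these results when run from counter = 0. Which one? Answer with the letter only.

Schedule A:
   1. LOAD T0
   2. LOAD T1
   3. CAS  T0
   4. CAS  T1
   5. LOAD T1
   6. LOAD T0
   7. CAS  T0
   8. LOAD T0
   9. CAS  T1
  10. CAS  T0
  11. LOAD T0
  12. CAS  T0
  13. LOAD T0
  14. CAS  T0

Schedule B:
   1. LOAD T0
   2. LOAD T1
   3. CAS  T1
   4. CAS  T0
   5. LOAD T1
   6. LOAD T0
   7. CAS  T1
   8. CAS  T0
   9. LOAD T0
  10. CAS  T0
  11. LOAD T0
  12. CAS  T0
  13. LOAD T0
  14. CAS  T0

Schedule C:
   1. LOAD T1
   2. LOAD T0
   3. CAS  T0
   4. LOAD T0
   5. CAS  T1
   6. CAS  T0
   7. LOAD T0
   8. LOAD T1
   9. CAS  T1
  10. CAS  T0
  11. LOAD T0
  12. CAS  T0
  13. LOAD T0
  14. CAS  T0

Tracing schedule C:
1. LOAD T1 → mem=0 r[T1]=0 [LOAD]
2. LOAD T0 → mem=0 r[T0]=0 [LOAD]
3. CAS T0 → mem=1 r[T0]=0 [OK]
4. LOAD T0 → mem=1 r[T0]=1 [LOAD]
5. CAS T1 → mem=1 r[T1]=0 [RETRY]
6. CAS T0 → mem=2 r[T0]=1 [OK]
7. LOAD T0 → mem=2 r[T0]=2 [LOAD]
8. LOAD T1 → mem=2 r[T1]=2 [LOAD]
9. CAS T1 → mem=3 r[T1]=2 [OK]
10. CAS T0 → mem=3 r[T0]=2 [RETRY]
11. LOAD T0 → mem=3 r[T0]=3 [LOAD]
12. CAS T0 → mem=4 r[T0]=3 [OK]
13. LOAD T0 → mem=4 r[T0]=4 [LOAD]
14. CAS T0 → mem=5 r[T0]=4 [OK]

C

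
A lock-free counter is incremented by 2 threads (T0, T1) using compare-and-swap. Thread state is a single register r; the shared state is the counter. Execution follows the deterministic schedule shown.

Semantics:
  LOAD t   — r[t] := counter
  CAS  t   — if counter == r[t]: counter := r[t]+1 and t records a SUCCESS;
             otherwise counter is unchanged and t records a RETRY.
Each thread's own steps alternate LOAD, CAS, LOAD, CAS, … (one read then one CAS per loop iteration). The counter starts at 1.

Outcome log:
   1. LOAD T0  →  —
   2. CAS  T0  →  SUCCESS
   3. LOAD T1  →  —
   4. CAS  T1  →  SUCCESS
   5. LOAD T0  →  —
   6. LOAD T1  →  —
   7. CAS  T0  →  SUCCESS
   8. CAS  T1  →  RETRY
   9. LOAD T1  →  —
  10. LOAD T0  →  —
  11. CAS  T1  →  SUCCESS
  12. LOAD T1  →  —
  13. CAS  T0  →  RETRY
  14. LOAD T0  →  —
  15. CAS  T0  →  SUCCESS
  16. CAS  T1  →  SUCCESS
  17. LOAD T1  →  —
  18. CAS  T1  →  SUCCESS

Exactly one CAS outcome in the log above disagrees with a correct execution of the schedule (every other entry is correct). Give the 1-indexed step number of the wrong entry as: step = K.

step = 16

Correct run:
step 1: T0 LOAD ⇒ load; ctr=1 reg=1
step 2: T0 CAS ⇒ ok; ctr=2 reg=1
step 3: T1 LOAD ⇒ load; ctr=2 reg=2
step 4: T1 CAS ⇒ ok; ctr=3 reg=2
step 5: T0 LOAD ⇒ load; ctr=3 reg=3
step 6: T1 LOAD ⇒ load; ctr=3 reg=3
step 7: T0 CAS ⇒ ok; ctr=4 reg=3
step 8: T1 CAS ⇒ retry; ctr=4 reg=3
step 9: T1 LOAD ⇒ load; ctr=4 reg=4
step 10: T0 LOAD ⇒ load; ctr=4 reg=4
step 11: T1 CAS ⇒ ok; ctr=5 reg=4
step 12: T1 LOAD ⇒ load; ctr=5 reg=5
step 13: T0 CAS ⇒ retry; ctr=5 reg=4
step 14: T0 LOAD ⇒ load; ctr=5 reg=5
step 15: T0 CAS ⇒ ok; ctr=6 reg=5
step 16: T1 CAS ⇒ retry; ctr=6 reg=5
step 17: T1 LOAD ⇒ load; ctr=6 reg=6
step 18: T1 CAS ⇒ ok; ctr=7 reg=6
Flip is step 16.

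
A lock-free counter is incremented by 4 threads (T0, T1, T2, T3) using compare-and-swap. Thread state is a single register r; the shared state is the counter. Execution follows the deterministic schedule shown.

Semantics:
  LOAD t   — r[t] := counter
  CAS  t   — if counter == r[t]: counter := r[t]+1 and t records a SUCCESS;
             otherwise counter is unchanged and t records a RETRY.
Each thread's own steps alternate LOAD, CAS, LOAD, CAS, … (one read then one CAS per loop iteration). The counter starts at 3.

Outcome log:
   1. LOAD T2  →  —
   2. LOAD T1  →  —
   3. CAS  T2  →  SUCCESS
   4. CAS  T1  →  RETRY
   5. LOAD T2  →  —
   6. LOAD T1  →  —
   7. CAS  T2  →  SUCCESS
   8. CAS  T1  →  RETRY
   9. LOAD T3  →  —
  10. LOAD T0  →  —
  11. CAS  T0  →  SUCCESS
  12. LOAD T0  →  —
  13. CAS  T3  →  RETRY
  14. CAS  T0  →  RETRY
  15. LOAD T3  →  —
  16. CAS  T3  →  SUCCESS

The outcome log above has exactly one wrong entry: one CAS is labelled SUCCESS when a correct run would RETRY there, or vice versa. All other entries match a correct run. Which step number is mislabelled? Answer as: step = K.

Correct run:
step 1: T2 LOAD ⇒ load; ctr=3 reg=3
step 2: T1 LOAD ⇒ load; ctr=3 reg=3
step 3: T2 CAS ⇒ ok; ctr=4 reg=3
step 4: T1 CAS ⇒ retry; ctr=4 reg=3
step 5: T2 LOAD ⇒ load; ctr=4 reg=4
step 6: T1 LOAD ⇒ load; ctr=4 reg=4
step 7: T2 CAS ⇒ ok; ctr=5 reg=4
step 8: T1 CAS ⇒ retry; ctr=5 reg=4
step 9: T3 LOAD ⇒ load; ctr=5 reg=5
step 10: T0 LOAD ⇒ load; ctr=5 reg=5
step 11: T0 CAS ⇒ ok; ctr=6 reg=5
step 12: T0 LOAD ⇒ load; ctr=6 reg=6
step 13: T3 CAS ⇒ retry; ctr=6 reg=5
step 14: T0 CAS ⇒ ok; ctr=7 reg=6
step 15: T3 LOAD ⇒ load; ctr=7 reg=7
step 16: T3 CAS ⇒ ok; ctr=8 reg=7
Log disagrees first at step 14.

step = 14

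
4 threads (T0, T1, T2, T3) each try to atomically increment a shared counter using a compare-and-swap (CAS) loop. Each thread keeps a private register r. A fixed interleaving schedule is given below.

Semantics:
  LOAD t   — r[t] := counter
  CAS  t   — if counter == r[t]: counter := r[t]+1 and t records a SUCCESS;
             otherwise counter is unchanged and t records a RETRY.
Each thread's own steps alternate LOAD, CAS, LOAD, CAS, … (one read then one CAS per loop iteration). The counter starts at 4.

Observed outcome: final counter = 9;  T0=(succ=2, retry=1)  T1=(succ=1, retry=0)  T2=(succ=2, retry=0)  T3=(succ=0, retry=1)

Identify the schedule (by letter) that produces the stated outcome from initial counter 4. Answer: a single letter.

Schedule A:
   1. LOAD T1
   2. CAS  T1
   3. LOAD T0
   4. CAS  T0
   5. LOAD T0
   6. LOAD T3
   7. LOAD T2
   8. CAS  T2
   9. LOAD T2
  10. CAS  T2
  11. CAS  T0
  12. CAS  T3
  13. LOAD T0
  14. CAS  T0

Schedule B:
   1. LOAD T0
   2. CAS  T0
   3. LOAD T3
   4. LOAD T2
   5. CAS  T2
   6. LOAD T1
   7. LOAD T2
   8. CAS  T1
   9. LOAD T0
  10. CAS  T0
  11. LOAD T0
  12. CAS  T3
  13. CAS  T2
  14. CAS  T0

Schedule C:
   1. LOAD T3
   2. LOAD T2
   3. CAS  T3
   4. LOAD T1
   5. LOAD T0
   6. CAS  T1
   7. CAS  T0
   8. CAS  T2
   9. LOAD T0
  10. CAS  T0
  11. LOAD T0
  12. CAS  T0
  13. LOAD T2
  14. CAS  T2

A

Tracing schedule A:
   1) LOAD T1:  M=4  r_T1=4
   2) CAS  T1:  M=5  r_T1=4 ✓
   3) LOAD T0:  M=5  r_T0=5
   4) CAS  T0:  M=6  r_T0=5 ✓
   5) LOAD T0:  M=6  r_T0=6
   6) LOAD T3:  M=6  r_T3=6
   7) LOAD T2:  M=6  r_T2=6
   8) CAS  T2:  M=7  r_T2=6 ✓
   9) LOAD T2:  M=7  r_T2=7
  10) CAS  T2:  M=8  r_T2=7 ✓
  11) CAS  T0:  M=8  r_T0=6 ✗
  12) CAS  T3:  M=8  r_T3=6 ✗
  13) LOAD T0:  M=8  r_T0=8
  14) CAS  T0:  M=9  r_T0=8 ✓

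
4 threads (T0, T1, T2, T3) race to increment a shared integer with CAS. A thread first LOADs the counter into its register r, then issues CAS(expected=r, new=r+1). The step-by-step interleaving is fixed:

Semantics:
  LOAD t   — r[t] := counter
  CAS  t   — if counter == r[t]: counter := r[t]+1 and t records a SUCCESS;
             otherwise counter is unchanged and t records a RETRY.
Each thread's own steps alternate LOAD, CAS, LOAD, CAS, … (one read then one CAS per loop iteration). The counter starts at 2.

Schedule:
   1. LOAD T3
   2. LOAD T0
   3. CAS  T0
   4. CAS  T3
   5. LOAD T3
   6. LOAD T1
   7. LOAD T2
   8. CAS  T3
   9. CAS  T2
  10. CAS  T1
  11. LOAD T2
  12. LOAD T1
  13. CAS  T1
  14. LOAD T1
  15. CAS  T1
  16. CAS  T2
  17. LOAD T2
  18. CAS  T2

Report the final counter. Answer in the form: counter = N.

counter = 7

T3 LOAD — after: cnt=2, r=2 — load
T0 LOAD — after: cnt=2, r=2 — load
T0 CAS — after: cnt=3, r=2 — ok
T3 CAS — after: cnt=3, r=2 — retry
T3 LOAD — after: cnt=3, r=3 — load
T1 LOAD — after: cnt=3, r=3 — load
T2 LOAD — after: cnt=3, r=3 — load
T3 CAS — after: cnt=4, r=3 — ok
T2 CAS — after: cnt=4, r=3 — retry
T1 CAS — after: cnt=4, r=3 — retry
T2 LOAD — after: cnt=4, r=4 — load
T1 LOAD — after: cnt=4, r=4 — load
T1 CAS — after: cnt=5, r=4 — ok
T1 LOAD — after: cnt=5, r=5 — load
T1 CAS — after: cnt=6, r=5 — ok
T2 CAS — after: cnt=6, r=4 — retry
T2 LOAD — after: cnt=6, r=6 — load
T2 CAS — after: cnt=7, r=6 — ok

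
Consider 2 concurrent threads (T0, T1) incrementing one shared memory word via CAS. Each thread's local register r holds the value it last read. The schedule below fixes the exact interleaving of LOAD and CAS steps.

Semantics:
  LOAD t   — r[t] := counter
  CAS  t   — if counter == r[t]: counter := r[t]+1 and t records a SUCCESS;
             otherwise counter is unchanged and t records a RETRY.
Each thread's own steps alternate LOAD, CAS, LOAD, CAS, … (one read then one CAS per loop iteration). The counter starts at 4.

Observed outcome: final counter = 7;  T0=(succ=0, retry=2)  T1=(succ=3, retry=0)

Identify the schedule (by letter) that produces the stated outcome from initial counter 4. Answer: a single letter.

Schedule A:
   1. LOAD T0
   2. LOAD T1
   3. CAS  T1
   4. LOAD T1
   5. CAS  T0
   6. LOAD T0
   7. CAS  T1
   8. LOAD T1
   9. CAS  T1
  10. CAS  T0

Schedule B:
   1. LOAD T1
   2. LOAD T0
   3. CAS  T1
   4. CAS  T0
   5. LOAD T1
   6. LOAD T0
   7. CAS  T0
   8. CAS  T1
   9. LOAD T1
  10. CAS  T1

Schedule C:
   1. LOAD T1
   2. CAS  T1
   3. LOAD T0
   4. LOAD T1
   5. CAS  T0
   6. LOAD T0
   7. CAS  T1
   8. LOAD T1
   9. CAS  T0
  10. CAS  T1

A

Run A:
[1] T0.load  rd  (counter 4, T0.r 4)
[2] T1.load  rd  (counter 4, T1.r 4)
[3] T1.cas  hit  (counter 5, T1.r 4)
[4] T1.load  rd  (counter 5, T1.r 5)
[5] T0.cas  miss  (counter 5, T0.r 4)
[6] T0.load  rd  (counter 5, T0.r 5)
[7] T1.cas  hit  (counter 6, T1.r 5)
[8] T1.load  rd  (counter 6, T1.r 6)
[9] T1.cas  hit  (counter 7, T1.r 6)
[10] T0.cas  miss  (counter 7, T0.r 5)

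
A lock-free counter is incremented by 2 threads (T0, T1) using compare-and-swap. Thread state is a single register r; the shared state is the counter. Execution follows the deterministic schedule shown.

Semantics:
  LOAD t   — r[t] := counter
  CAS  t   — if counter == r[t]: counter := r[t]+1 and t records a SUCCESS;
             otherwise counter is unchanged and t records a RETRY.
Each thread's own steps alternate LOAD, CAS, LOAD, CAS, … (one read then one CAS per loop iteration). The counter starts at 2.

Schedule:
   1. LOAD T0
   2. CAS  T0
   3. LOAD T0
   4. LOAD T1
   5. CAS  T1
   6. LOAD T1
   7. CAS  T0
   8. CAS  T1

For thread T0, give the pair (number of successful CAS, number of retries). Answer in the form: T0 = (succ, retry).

T0 = (1, 1)

[1] T0.load  rd  (counter 2, T0.r 2)
[2] T0.cas  hit  (counter 3, T0.r 2)
[3] T0.load  rd  (counter 3, T0.r 3)
[4] T1.load  rd  (counter 3, T1.r 3)
[5] T1.cas  hit  (counter 4, T1.r 3)
[6] T1.load  rd  (counter 4, T1.r 4)
[7] T0.cas  miss  (counter 4, T0.r 3)
[8] T1.cas  hit  (counter 5, T1.r 4)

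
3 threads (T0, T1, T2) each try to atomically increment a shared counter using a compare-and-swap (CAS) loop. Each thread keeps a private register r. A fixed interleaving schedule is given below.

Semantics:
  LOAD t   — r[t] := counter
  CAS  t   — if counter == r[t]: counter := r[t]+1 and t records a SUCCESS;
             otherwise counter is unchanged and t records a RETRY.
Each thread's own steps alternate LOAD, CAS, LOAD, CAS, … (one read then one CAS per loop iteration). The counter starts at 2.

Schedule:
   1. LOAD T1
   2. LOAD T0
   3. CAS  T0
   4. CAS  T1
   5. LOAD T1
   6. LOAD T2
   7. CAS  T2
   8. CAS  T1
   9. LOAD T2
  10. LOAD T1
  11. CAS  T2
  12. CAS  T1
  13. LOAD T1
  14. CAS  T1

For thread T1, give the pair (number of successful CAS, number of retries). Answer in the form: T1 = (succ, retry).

#1 T1 reads 2
#2 T0 reads 2
#3 T0 CAS(2→3) writes; counter now 3
#4 T1 CAS(2→3) fails; counter now 3
#5 T1 reads 3
#6 T2 reads 3
#7 T2 CAS(3→4) writes; counter now 4
#8 T1 CAS(3→4) fails; counter now 4
#9 T2 reads 4
#10 T1 reads 4
#11 T2 CAS(4→5) writes; counter now 5
#12 T1 CAS(4→5) fails; counter now 5
#13 T1 reads 5
#14 T1 CAS(5→6) writes; counter now 6

T1 = (1, 3)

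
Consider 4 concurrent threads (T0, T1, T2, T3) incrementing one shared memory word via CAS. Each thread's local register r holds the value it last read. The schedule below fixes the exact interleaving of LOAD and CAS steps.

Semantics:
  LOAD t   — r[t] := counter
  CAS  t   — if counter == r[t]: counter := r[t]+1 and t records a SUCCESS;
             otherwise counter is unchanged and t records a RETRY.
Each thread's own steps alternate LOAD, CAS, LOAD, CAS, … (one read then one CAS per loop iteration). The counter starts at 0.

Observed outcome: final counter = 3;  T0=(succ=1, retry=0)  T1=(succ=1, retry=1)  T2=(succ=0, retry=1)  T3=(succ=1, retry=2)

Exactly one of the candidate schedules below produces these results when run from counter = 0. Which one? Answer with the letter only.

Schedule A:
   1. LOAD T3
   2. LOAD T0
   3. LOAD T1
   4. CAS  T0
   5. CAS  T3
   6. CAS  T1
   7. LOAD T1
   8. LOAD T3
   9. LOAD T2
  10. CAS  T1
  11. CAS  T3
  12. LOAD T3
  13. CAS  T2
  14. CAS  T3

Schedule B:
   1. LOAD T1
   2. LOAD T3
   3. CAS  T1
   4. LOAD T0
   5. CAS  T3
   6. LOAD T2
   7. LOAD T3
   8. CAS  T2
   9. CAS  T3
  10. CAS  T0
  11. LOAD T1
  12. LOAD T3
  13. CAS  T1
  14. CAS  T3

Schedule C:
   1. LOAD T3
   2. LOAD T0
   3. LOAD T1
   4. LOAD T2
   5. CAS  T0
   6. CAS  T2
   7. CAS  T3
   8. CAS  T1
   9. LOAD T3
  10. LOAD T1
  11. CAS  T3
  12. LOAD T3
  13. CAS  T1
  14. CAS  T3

Simulating candidate A:
step 1: T3 LOAD ⇒ load; ctr=0 reg=0
step 2: T0 LOAD ⇒ load; ctr=0 reg=0
step 3: T1 LOAD ⇒ load; ctr=0 reg=0
step 4: T0 CAS ⇒ ok; ctr=1 reg=0
step 5: T3 CAS ⇒ retry; ctr=1 reg=0
step 6: T1 CAS ⇒ retry; ctr=1 reg=0
step 7: T1 LOAD ⇒ load; ctr=1 reg=1
step 8: T3 LOAD ⇒ load; ctr=1 reg=1
step 9: T2 LOAD ⇒ load; ctr=1 reg=1
step 10: T1 CAS ⇒ ok; ctr=2 reg=1
step 11: T3 CAS ⇒ retry; ctr=2 reg=1
step 12: T3 LOAD ⇒ load; ctr=2 reg=2
step 13: T2 CAS ⇒ retry; ctr=2 reg=1
step 14: T3 CAS ⇒ ok; ctr=3 reg=2

A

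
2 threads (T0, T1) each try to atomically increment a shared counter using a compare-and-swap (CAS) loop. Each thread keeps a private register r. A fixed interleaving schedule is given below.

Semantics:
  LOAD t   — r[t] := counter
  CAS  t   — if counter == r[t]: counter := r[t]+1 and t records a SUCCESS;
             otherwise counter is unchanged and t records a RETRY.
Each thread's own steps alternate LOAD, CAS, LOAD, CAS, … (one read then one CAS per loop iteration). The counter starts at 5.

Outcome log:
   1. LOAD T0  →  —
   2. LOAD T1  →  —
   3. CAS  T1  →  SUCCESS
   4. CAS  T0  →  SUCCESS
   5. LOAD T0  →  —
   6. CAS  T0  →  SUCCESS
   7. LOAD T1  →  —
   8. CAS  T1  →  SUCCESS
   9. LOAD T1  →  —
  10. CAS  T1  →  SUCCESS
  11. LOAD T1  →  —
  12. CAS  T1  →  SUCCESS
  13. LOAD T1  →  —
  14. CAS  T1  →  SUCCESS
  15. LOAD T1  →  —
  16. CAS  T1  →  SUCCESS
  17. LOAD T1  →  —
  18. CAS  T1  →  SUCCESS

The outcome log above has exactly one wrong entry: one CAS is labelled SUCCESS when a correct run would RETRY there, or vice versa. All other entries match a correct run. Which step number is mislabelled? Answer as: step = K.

step = 4

Correct run:
step 1: T0 LOAD ⇒ load; ctr=5 reg=5
step 2: T1 LOAD ⇒ load; ctr=5 reg=5
step 3: T1 CAS ⇒ ok; ctr=6 reg=5
step 4: T0 CAS ⇒ retry; ctr=6 reg=5
step 5: T0 LOAD ⇒ load; ctr=6 reg=6
step 6: T0 CAS ⇒ ok; ctr=7 reg=6
step 7: T1 LOAD ⇒ load; ctr=7 reg=7
step 8: T1 CAS ⇒ ok; ctr=8 reg=7
step 9: T1 LOAD ⇒ load; ctr=8 reg=8
step 10: T1 CAS ⇒ ok; ctr=9 reg=8
step 11: T1 LOAD ⇒ load; ctr=9 reg=9
step 12: T1 CAS ⇒ ok; ctr=10 reg=9
step 13: T1 LOAD ⇒ load; ctr=10 reg=10
step 14: T1 CAS ⇒ ok; ctr=11 reg=10
step 15: T1 LOAD ⇒ load; ctr=11 reg=11
step 16: T1 CAS ⇒ ok; ctr=12 reg=11
step 17: T1 LOAD ⇒ load; ctr=12 reg=12
step 18: T1 CAS ⇒ ok; ctr=13 reg=12
Log disagrees first at step 4.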